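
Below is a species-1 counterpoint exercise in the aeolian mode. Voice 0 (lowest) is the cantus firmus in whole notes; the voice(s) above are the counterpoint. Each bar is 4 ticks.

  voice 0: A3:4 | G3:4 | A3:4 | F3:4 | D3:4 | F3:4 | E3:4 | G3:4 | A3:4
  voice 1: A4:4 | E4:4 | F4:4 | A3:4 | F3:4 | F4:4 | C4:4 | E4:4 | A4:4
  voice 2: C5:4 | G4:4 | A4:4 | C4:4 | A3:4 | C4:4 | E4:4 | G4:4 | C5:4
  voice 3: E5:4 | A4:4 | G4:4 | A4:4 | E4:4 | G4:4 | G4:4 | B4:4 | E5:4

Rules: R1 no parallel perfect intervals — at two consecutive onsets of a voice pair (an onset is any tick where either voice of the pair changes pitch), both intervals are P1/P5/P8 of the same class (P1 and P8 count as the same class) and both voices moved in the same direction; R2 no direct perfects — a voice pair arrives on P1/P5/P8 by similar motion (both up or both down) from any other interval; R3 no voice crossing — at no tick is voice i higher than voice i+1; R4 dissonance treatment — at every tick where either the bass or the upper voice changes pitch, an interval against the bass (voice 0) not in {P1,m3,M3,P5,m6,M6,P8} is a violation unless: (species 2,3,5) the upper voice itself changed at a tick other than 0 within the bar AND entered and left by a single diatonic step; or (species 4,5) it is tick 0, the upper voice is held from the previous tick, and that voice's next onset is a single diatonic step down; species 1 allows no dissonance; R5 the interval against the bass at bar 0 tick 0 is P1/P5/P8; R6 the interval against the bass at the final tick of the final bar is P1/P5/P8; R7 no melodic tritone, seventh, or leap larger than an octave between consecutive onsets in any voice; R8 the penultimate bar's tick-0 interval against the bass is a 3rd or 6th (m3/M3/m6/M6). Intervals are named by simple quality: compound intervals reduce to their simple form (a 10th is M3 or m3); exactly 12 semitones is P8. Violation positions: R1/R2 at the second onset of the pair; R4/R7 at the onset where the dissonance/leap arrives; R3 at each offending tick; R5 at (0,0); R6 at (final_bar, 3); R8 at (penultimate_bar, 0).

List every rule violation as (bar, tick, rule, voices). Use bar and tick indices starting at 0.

bar 0: v0=A3 v1=A4 v2=C5 v3=E5 downbeat P5
bar 1: v0=G3 v1=E4 v2=G4 v3=A4 downbeat M2
bar 2: v0=A3 v1=F4 v2=A4 v3=G4 downbeat m7
bar 3: v0=F3 v1=A3 v2=C4 v3=A4 downbeat M3
bar 4: v0=D3 v1=F3 v2=A3 v3=E4 downbeat M2
bar 5: v0=F3 v1=F4 v2=C4 v3=G4 downbeat M2
bar 6: v0=E3 v1=C4 v2=E4 v3=G4 downbeat m3
bar 7: v0=G3 v1=E4 v2=G4 v3=B4 downbeat M3
bar 8: v0=A3 v1=A4 v2=C5 v3=E5 downbeat P5
  -> R5 @ bar 0 tick 0 v(0, 2): opens on m3
  -> R2 @ bar 1 tick 0 v(0, 2): A3/C5 m3 -> G3/G4 P8 similar
  -> R4 @ bar 1 tick 0 v(0, 3): G3/A4 M2 untreated
  -> R1 @ bar 2 tick 0 v(0, 2): G3/G4 P8 -> A3/A4 P8 similar
  -> R3 @ bar 2 tick 0 v(2, 3): A4 above G4
  -> R4 @ bar 2 tick 0 v(0, 3): A3/G4 m7 untreated
  -> R3 @ bar 2 tick 1 v(2, 3): A4 above G4
  -> R3 @ bar 2 tick 2 v(2, 3): A4 above G4
  -> R3 @ bar 2 tick 3 v(2, 3): A4 above G4
  -> R2 @ bar 3 tick 0 v(0, 2): A3/A4 P8 -> F3/C4 P5 similar
  -> R1 @ bar 4 tick 0 v(0, 2): F3/C4 P5 -> D3/A3 P5 similar
  -> R2 @ bar 4 tick 0 v(2, 3): C4/A4 M6 -> A3/E4 P5 similar
  -> R4 @ bar 4 tick 0 v(0, 3): D3/E4 M2 untreated
  -> R1 @ bar 5 tick 0 v(0, 2): D3/A3 P5 -> F3/C4 P5 similar
  -> R1 @ bar 5 tick 0 v(2, 3): A3/E4 P5 -> C4/G4 P5 similar
  -> R2 @ bar 5 tick 0 v(0, 1): D3/F3 m3 -> F3/F4 P8 similar
  -> R3 @ bar 5 tick 0 v(1, 2): F4 above C4
  -> R4 @ bar 5 tick 0 v(0, 3): F3/G4 M2 untreated
  -> R3 @ bar 5 tick 1 v(1, 2): F4 above C4
  -> R3 @ bar 5 tick 2 v(1, 2): F4 above C4
  -> R3 @ bar 5 tick 3 v(1, 2): F4 above C4
  -> R1 @ bar 7 tick 0 v(0, 2): E3/E4 P8 -> G3/G4 P8 similar
  -> R1 @ bar 7 tick 0 v(1, 3): C4/G4 P5 -> E4/B4 P5 similar
  -> R8 @ bar 7 tick 0 v(0, 2): penult P8 not 3rd/6th
  -> R1 @ bar 8 tick 0 v(1, 3): E4/B4 P5 -> A4/E5 P5 similar
  -> R2 @ bar 8 tick 0 v(0, 1): G3/E4 M6 -> A3/A4 P8 similar
  -> R2 @ bar 8 tick 0 v(0, 3): G3/B4 M3 -> A3/E5 P5 similar
  -> R6 @ bar 8 tick 3 v(0, 2): closes on m3

(0, 0, R5, (0, 2))
(1, 0, R2, (0, 2))
(1, 0, R4, (0, 3))
(2, 0, R1, (0, 2))
(2, 0, R3, (2, 3))
(2, 0, R4, (0, 3))
(2, 1, R3, (2, 3))
(2, 2, R3, (2, 3))
(2, 3, R3, (2, 3))
(3, 0, R2, (0, 2))
(4, 0, R1, (0, 2))
(4, 0, R2, (2, 3))
(4, 0, R4, (0, 3))
(5, 0, R1, (0, 2))
(5, 0, R1, (2, 3))
(5, 0, R2, (0, 1))
(5, 0, R3, (1, 2))
(5, 0, R4, (0, 3))
(5, 1, R3, (1, 2))
(5, 2, R3, (1, 2))
(5, 3, R3, (1, 2))
(7, 0, R1, (0, 2))
(7, 0, R1, (1, 3))
(7, 0, R8, (0, 2))
(8, 0, R1, (1, 3))
(8, 0, R2, (0, 1))
(8, 0, R2, (0, 3))
(8, 3, R6, (0, 2))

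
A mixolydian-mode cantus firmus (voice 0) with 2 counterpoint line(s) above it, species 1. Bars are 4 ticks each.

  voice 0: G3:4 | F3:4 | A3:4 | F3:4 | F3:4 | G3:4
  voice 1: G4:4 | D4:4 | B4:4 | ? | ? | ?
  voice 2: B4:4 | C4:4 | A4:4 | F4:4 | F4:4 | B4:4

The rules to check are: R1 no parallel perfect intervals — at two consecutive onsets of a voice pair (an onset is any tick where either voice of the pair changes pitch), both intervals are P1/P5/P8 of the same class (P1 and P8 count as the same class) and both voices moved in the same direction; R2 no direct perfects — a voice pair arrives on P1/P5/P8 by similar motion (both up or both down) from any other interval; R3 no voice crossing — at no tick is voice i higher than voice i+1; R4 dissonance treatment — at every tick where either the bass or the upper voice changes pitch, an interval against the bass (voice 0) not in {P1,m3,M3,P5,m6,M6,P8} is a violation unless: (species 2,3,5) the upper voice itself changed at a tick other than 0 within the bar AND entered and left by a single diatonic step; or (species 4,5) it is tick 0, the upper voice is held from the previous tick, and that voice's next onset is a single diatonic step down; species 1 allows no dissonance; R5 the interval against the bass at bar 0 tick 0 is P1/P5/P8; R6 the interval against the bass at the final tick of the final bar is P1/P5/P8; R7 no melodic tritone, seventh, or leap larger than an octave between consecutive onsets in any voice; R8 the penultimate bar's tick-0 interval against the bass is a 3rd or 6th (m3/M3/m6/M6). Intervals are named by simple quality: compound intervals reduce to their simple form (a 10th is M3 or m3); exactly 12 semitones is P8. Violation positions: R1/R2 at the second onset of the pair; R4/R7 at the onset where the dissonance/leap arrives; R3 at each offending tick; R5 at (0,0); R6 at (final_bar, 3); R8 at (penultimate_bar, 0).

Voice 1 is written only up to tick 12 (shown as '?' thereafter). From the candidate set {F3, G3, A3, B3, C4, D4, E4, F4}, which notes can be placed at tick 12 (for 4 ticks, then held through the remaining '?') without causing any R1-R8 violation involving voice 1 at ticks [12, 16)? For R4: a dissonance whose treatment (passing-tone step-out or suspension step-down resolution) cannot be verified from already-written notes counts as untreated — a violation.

F3: violates R2,R7
G3: violates R4,R7
A3: violates R7
B3: violates R4
C4: violates R2,R7
D4: legal
E4: violates R4
F4: violates R2,R7

{D4}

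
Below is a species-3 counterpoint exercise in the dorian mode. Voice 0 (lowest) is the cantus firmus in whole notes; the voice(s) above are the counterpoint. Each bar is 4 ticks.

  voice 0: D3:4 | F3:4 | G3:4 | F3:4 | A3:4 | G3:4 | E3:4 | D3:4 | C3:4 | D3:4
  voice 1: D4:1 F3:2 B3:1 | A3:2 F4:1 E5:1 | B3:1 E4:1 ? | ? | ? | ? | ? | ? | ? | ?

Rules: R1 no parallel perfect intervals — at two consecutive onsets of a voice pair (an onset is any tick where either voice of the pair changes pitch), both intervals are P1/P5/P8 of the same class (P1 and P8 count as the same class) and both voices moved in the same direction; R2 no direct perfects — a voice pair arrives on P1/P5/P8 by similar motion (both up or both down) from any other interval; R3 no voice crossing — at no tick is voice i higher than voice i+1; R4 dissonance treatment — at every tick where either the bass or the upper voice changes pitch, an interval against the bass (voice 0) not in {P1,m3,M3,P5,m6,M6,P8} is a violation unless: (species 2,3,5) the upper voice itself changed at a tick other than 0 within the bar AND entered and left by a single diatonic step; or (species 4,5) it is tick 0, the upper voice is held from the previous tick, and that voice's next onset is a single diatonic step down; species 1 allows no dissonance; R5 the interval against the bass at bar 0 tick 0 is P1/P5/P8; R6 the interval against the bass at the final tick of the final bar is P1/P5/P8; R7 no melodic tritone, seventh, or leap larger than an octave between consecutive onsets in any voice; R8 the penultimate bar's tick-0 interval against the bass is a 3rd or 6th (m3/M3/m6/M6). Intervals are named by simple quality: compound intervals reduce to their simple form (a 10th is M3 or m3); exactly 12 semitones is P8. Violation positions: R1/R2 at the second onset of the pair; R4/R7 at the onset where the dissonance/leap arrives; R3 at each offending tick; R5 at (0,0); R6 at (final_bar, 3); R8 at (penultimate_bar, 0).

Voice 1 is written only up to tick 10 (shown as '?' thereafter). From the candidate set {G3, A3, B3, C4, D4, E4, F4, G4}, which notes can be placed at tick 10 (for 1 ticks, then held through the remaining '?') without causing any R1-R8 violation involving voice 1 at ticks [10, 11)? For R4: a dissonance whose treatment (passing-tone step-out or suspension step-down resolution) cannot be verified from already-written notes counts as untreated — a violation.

G3: legal
A3: violates R4
B3: legal
C4: violates R4
D4: legal
E4: legal
F4: violates R4
G4: legal

{B3, D4, E4, G3, G4}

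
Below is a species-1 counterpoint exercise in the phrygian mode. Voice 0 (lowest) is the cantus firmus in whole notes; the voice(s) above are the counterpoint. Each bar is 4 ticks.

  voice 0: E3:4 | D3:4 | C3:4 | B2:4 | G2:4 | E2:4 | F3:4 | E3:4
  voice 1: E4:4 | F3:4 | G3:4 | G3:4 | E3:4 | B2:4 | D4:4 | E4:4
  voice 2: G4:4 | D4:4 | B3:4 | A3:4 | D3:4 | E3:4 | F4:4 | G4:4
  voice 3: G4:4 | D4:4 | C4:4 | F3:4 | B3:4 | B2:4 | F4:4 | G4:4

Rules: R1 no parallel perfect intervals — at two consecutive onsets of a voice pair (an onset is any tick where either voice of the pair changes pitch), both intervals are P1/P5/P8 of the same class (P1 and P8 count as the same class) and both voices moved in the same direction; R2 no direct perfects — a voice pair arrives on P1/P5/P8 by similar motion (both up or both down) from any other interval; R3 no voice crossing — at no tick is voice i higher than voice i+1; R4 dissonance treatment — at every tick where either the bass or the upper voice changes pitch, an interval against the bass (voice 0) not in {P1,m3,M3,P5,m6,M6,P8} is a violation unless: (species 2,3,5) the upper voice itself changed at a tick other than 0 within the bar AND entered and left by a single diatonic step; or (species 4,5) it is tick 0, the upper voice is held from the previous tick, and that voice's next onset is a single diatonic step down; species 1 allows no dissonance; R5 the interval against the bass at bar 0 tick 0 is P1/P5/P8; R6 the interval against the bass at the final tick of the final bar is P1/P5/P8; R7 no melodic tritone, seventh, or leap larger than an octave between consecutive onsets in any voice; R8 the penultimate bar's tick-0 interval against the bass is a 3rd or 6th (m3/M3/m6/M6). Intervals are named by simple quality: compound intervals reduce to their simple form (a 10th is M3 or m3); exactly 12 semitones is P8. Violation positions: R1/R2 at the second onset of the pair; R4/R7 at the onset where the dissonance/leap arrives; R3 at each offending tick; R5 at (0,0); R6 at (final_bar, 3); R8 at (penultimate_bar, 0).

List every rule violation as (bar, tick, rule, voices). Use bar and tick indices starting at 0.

bar 0: v0=E3 v1=E4 v2=G4 v3=G4 downbeat m3
bar 1: v0=D3 v1=F3 v2=D4 v3=D4 downbeat P8
bar 2: v0=C3 v1=G3 v2=B3 v3=C4 downbeat P8
bar 3: v0=B2 v1=G3 v2=A3 v3=F3 downbeat TT
bar 4: v0=G2 v1=E3 v2=D3 v3=B3 downbeat M3
bar 5: v0=E2 v1=B2 v2=E3 v3=B2 downbeat P5
bar 6: v0=F3 v1=D4 v2=F4 v3=F4 downbeat P8
bar 7: v0=E3 v1=E4 v2=G4 v3=G4 downbeat m3
  -> R5 @ bar 0 tick 0 v(0, 2): opens on m3
  -> R5 @ bar 0 tick 0 v(0, 3): opens on m3
  -> R1 @ bar 1 tick 0 v(2, 3): G4/G4 P1 -> D4/D4 P1 similar
  -> R2 @ bar 1 tick 0 v(0, 2): E3/G4 m3 -> D3/D4 P8 similar
  -> R2 @ bar 1 tick 0 v(0, 3): E3/G4 m3 -> D3/D4 P8 similar
  -> R7 @ bar 1 tick 0 v(1,): E4->F3 leap 11st
  -> R1 @ bar 2 tick 0 v(0, 3): D3/D4 P8 -> C3/C4 P8 similar
  -> R4 @ bar 2 tick 0 v(0, 2): C3/B3 M7 untreated
  -> R3 @ bar 3 tick 0 v(2, 3): A3 above F3
  -> R4 @ bar 3 tick 0 v(0, 2): B2/A3 m7 untreated
  -> R4 @ bar 3 tick 0 v(0, 3): B2/F3 TT untreated
  -> R3 @ bar 3 tick 1 v(2, 3): A3 above F3
  -> R3 @ bar 3 tick 2 v(2, 3): A3 above F3
  -> R3 @ bar 3 tick 3 v(2, 3): A3 above F3
  -> R2 @ bar 4 tick 0 v(0, 2): B2/A3 m7 -> G2/D3 P5 similar
  -> R3 @ bar 4 tick 0 v(1, 2): E3 above D3
  -> R7 @ bar 4 tick 0 v(3,): F3->B3 leap 6st
  -> R3 @ bar 4 tick 1 v(1, 2): E3 above D3
  -> R3 @ bar 4 tick 2 v(1, 2): E3 above D3
  -> R3 @ bar 4 tick 3 v(1, 2): E3 above D3
  -> R2 @ bar 5 tick 0 v(0, 1): G2/E3 M6 -> E2/B2 P5 similar
  -> R2 @ bar 5 tick 0 v(0, 3): G2/B3 M3 -> E2/B2 P5 similar
  -> R2 @ bar 5 tick 0 v(1, 3): E3/B3 P5 -> B2/B2 P1 similar
  -> R3 @ bar 5 tick 0 v(2, 3): E3 above B2
  -> R3 @ bar 5 tick 1 v(2, 3): E3 above B2
  -> R3 @ bar 5 tick 2 v(2, 3): E3 above B2
  -> R3 @ bar 5 tick 3 v(2, 3): E3 above B2
  -> R1 @ bar 6 tick 0 v(0, 2): E2/E3 P8 -> F3/F4 P8 similar
  -> R2 @ bar 6 tick 0 v(0, 3): E2/B2 P5 -> F3/F4 P8 similar
  -> R2 @ bar 6 tick 0 v(2, 3): E3/B2 P4 -> F4/F4 P1 similar
  -> R7 @ bar 6 tick 0 v(0,): E2->F3 leap 13st
  -> R7 @ bar 6 tick 0 v(1,): B2->D4 leap 15st
  -> R7 @ bar 6 tick 0 v(2,): E3->F4 leap 13st
  -> R7 @ bar 6 tick 0 v(3,): B2->F4 leap 18st
  -> R8 @ bar 6 tick 0 v(0, 2): penult P8 not 3rd/6th
  -> R8 @ bar 6 tick 0 v(0, 3): penult P8 not 3rd/6th
  -> R1 @ bar 7 tick 0 v(2, 3): F4/F4 P1 -> G4/G4 P1 similar
  -> R6 @ bar 7 tick 3 v(0, 2): closes on m3
  -> R6 @ bar 7 tick 3 v(0, 3): closes on m3

(0, 0, R5, (0, 2))
(0, 0, R5, (0, 3))
(1, 0, R1, (2, 3))
(1, 0, R2, (0, 2))
(1, 0, R2, (0, 3))
(1, 0, R7, (1,))
(2, 0, R1, (0, 3))
(2, 0, R4, (0, 2))
(3, 0, R3, (2, 3))
(3, 0, R4, (0, 2))
(3, 0, R4, (0, 3))
(3, 1, R3, (2, 3))
(3, 2, R3, (2, 3))
(3, 3, R3, (2, 3))
(4, 0, R2, (0, 2))
(4, 0, R3, (1, 2))
(4, 0, R7, (3,))
(4, 1, R3, (1, 2))
(4, 2, R3, (1, 2))
(4, 3, R3, (1, 2))
(5, 0, R2, (0, 1))
(5, 0, R2, (0, 3))
(5, 0, R2, (1, 3))
(5, 0, R3, (2, 3))
(5, 1, R3, (2, 3))
(5, 2, R3, (2, 3))
(5, 3, R3, (2, 3))
(6, 0, R1, (0, 2))
(6, 0, R2, (0, 3))
(6, 0, R2, (2, 3))
(6, 0, R7, (0,))
(6, 0, R7, (1,))
(6, 0, R7, (2,))
(6, 0, R7, (3,))
(6, 0, R8, (0, 2))
(6, 0, R8, (0, 3))
(7, 0, R1, (2, 3))
(7, 3, R6, (0, 2))
(7, 3, R6, (0, 3))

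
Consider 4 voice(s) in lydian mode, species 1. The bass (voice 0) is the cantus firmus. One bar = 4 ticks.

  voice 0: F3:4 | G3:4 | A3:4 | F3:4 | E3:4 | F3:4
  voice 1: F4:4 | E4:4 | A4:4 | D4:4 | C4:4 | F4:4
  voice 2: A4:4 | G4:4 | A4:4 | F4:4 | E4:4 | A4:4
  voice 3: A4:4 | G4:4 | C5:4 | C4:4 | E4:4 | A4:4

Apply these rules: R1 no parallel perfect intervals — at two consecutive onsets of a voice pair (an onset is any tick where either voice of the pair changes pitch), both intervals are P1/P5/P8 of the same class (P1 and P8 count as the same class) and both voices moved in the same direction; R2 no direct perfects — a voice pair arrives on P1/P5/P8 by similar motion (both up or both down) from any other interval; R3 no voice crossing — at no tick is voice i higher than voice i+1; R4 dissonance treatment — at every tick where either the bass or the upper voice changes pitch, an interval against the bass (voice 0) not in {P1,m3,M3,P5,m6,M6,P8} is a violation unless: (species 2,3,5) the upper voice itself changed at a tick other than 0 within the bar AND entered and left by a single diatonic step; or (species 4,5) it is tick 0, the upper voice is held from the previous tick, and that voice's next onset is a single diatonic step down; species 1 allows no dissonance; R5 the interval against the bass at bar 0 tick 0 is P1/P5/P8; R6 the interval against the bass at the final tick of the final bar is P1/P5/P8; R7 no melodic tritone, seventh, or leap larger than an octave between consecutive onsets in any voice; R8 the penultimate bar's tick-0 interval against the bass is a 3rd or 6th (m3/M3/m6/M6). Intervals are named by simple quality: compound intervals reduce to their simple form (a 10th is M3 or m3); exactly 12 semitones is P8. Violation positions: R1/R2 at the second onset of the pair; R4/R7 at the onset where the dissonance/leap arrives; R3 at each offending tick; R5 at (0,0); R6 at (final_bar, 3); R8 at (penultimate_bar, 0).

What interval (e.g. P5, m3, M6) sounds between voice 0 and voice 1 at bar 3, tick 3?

M6

voice 0=F3 voice 1=D4 -> M6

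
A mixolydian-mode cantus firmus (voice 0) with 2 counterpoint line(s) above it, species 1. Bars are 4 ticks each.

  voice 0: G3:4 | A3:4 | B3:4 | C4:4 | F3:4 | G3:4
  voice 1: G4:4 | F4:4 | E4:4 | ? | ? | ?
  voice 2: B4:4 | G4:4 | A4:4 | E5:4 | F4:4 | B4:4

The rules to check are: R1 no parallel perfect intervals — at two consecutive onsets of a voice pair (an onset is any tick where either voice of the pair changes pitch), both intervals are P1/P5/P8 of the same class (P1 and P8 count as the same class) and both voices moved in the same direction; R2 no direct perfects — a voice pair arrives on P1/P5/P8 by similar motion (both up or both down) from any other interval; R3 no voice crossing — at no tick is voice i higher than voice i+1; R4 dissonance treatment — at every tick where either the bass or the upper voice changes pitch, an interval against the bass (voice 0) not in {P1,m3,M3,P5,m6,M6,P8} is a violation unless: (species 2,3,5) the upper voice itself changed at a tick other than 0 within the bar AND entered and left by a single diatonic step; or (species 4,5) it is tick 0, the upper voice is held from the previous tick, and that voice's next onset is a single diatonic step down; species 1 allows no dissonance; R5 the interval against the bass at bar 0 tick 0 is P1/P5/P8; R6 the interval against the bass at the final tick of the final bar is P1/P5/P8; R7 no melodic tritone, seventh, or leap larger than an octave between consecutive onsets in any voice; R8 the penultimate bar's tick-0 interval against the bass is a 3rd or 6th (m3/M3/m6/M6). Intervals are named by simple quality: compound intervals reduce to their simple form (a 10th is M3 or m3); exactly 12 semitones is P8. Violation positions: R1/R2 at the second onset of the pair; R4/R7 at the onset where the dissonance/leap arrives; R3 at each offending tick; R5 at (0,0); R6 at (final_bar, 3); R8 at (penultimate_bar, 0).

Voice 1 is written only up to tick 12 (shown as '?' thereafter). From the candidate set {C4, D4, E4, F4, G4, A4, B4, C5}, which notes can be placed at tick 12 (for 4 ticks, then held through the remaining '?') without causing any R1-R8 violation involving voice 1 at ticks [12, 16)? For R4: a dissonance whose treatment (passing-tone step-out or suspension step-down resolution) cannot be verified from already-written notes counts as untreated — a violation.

C4: legal
D4: violates R4
E4: legal
F4: violates R4
G4: violates R2
A4: violates R2
B4: violates R4
C5: violates R2

{C4, E4}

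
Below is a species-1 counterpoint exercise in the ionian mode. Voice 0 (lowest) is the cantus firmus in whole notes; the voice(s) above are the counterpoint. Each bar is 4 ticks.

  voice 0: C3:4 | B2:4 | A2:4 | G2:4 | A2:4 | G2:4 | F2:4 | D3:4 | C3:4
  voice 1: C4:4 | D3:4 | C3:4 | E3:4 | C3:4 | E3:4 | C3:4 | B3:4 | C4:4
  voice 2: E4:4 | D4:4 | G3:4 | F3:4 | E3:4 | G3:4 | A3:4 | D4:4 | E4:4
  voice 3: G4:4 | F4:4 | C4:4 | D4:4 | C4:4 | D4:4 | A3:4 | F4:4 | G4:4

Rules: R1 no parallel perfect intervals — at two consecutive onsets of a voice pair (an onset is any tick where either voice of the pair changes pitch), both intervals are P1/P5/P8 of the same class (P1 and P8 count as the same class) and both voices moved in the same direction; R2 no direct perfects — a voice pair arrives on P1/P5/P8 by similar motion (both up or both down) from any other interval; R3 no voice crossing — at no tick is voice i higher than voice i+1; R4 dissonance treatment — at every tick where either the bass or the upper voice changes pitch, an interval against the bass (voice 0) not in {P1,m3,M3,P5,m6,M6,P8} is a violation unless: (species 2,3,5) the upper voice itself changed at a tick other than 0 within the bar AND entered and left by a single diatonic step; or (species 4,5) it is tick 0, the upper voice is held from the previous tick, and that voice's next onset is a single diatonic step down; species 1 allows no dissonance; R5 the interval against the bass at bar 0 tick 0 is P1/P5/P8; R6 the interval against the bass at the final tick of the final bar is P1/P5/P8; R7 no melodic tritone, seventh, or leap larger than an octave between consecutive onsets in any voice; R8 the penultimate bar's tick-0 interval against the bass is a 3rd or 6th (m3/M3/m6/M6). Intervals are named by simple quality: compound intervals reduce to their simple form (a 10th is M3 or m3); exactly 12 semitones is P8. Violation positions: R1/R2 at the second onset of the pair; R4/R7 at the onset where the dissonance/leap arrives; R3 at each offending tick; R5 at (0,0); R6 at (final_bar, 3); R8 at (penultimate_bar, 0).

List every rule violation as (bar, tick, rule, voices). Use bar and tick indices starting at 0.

(0, 0, R5, (0, 2))
(1, 0, R2, (1, 2))
(1, 0, R4, (0, 3))
(1, 0, R7, (1,))
(2, 0, R2, (1, 2))
(2, 0, R2, (1, 3))
(2, 0, R4, (0, 2))
(3, 0, R4, (0, 2))
(4, 0, R2, (1, 3))
(5, 0, R2, (2, 3))
(6, 0, R2, (0, 1))
(7, 0, R2, (0, 2))
(7, 0, R7, (1,))
(7, 0, R8, (0, 2))
(8, 0, R2, (1, 3))
(8, 3, R6, (0, 2))

bar 0: v0=C3 v1=C4 v2=E4 v3=G4 downbeat P5
bar 1: v0=B2 v1=D3 v2=D4 v3=F4 downbeat TT
bar 2: v0=A2 v1=C3 v2=G3 v3=C4 downbeat m3
bar 3: v0=G2 v1=E3 v2=F3 v3=D4 downbeat P5
bar 4: v0=A2 v1=C3 v2=E3 v3=C4 downbeat m3
bar 5: v0=G2 v1=E3 v2=G3 v3=D4 downbeat P5
bar 6: v0=F2 v1=C3 v2=A3 v3=A3 downbeat M3
bar 7: v0=D3 v1=B3 v2=D4 v3=F4 downbeat m3
bar 8: v0=C3 v1=C4 v2=E4 v3=G4 downbeat P5
  -> R5 @ bar 0 tick 0 v(0, 2): opens on M3
  -> R2 @ bar 1 tick 0 v(1, 2): C4/E4 M3 -> D3/D4 P8 similar
  -> R4 @ bar 1 tick 0 v(0, 3): B2/F4 TT untreated
  -> R7 @ bar 1 tick 0 v(1,): C4->D3 leap 10st
  -> R2 @ bar 2 tick 0 v(1, 2): D3/D4 P8 -> C3/G3 P5 similar
  -> R2 @ bar 2 tick 0 v(1, 3): D3/F4 m3 -> C3/C4 P8 similar
  -> R4 @ bar 2 tick 0 v(0, 2): A2/G3 m7 untreated
  -> R4 @ bar 3 tick 0 v(0, 2): G2/F3 m7 untreated
  -> R2 @ bar 4 tick 0 v(1, 3): E3/D4 m7 -> C3/C4 P8 similar
  -> R2 @ bar 5 tick 0 v(2, 3): E3/C4 m6 -> G3/D4 P5 similar
  -> R2 @ bar 6 tick 0 v(0, 1): G2/E3 M6 -> F2/C3 P5 similar
  -> R2 @ bar 7 tick 0 v(0, 2): F2/A3 M3 -> D3/D4 P8 similar
  -> R7 @ bar 7 tick 0 v(1,): C3->B3 leap 11st
  -> R8 @ bar 7 tick 0 v(0, 2): penult P8 not 3rd/6th
  -> R2 @ bar 8 tick 0 v(1, 3): B3/F4 TT -> C4/G4 P5 similar
  -> R6 @ bar 8 tick 3 v(0, 2): closes on M3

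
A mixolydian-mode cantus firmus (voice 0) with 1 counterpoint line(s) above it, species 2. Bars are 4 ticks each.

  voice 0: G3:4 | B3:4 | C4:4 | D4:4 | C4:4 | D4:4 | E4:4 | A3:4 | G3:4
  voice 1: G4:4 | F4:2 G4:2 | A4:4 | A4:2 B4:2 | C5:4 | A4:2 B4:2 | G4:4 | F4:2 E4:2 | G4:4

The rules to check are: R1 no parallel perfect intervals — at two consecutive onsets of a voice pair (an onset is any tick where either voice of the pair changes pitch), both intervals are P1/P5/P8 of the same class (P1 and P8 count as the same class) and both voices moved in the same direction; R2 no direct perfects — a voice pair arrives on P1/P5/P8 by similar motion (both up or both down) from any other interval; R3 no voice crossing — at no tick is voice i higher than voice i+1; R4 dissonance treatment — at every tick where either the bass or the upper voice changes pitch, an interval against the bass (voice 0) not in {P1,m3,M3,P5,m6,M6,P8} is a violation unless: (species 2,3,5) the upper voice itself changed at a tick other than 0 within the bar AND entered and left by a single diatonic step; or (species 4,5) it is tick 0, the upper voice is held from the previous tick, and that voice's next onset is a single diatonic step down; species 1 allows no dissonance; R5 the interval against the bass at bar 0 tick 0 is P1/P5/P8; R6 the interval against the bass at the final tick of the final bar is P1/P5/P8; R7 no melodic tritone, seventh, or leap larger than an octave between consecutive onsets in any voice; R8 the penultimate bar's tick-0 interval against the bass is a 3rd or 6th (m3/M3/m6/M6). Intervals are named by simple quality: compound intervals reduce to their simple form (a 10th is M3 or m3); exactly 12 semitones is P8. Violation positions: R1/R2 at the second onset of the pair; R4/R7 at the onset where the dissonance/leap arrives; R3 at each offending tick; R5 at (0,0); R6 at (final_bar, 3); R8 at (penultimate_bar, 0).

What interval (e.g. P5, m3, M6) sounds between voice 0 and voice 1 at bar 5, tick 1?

P5

voice 0=D4 voice 1=A4 -> P5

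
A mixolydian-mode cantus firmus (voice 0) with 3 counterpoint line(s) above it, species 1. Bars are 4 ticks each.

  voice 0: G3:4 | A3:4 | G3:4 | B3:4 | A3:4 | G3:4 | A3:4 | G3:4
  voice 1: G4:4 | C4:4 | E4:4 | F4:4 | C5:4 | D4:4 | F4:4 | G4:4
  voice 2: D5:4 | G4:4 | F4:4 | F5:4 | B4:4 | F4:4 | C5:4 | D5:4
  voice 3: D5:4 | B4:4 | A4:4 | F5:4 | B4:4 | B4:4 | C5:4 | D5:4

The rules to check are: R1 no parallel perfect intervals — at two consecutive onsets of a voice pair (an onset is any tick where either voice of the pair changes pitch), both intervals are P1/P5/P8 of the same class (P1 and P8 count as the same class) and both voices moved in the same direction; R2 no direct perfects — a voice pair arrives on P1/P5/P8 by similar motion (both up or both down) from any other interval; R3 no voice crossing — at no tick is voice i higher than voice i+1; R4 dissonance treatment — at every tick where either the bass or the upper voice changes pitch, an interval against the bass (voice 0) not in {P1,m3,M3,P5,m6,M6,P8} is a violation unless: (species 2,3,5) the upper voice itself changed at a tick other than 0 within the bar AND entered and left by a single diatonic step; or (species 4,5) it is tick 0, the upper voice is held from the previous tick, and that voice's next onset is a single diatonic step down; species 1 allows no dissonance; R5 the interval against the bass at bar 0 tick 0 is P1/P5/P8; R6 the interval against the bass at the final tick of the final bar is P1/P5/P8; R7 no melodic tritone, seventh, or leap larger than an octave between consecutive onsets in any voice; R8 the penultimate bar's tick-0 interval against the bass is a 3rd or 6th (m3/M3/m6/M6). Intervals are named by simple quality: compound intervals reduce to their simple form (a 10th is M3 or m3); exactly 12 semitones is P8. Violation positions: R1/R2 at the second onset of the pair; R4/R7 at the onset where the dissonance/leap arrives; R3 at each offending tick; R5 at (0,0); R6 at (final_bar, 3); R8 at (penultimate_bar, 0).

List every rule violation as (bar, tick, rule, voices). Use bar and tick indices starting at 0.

(1, 0, R1, (1, 2))
(1, 0, R4, (0, 2))
(1, 0, R4, (0, 3))
(2, 0, R4, (0, 2))
(2, 0, R4, (0, 3))
(3, 0, R2, (1, 2))
(3, 0, R2, (1, 3))
(3, 0, R2, (2, 3))
(3, 0, R4, (0, 1))
(3, 0, R4, (0, 2))
(3, 0, R4, (0, 3))
(4, 0, R1, (2, 3))
(4, 0, R3, (1, 2))
(4, 0, R4, (0, 2))
(4, 0, R4, (0, 3))
(4, 0, R7, (2,))
(4, 0, R7, (3,))
(4, 1, R3, (1, 2))
(4, 2, R3, (1, 2))
(4, 3, R3, (1, 2))
(5, 0, R2, (0, 1))
(5, 0, R4, (0, 2))
(5, 0, R7, (1,))
(5, 0, R7, (2,))
(6, 0, R2, (1, 2))
(6, 0, R2, (1, 3))
(6, 0, R2, (2, 3))
(7, 0, R1, (1, 2))
(7, 0, R1, (1, 3))
(7, 0, R1, (2, 3))

bar 0: v0=G3 v1=G4 v2=D5 v3=D5 downbeat P5
bar 1: v0=A3 v1=C4 v2=G4 v3=B4 downbeat M2
bar 2: v0=G3 v1=E4 v2=F4 v3=A4 downbeat M2
bar 3: v0=B3 v1=F4 v2=F5 v3=F5 downbeat TT
bar 4: v0=A3 v1=C5 v2=B4 v3=B4 downbeat M2
bar 5: v0=G3 v1=D4 v2=F4 v3=B4 downbeat M3
bar 6: v0=A3 v1=F4 v2=C5 v3=C5 downbeat m3
bar 7: v0=G3 v1=G4 v2=D5 v3=D5 downbeat P5
  -> R1 @ bar 1 tick 0 v(1, 2): G4/D5 P5 -> C4/G4 P5 similar
  -> R4 @ bar 1 tick 0 v(0, 2): A3/G4 m7 untreated
  -> R4 @ bar 1 tick 0 v(0, 3): A3/B4 M2 untreated
  -> R4 @ bar 2 tick 0 v(0, 2): G3/F4 m7 untreated
  -> R4 @ bar 2 tick 0 v(0, 3): G3/A4 M2 untreated
  -> R2 @ bar 3 tick 0 v(1, 2): E4/F4 m2 -> F4/F5 P8 similar
  -> R2 @ bar 3 tick 0 v(1, 3): E4/A4 P4 -> F4/F5 P8 similar
  -> R2 @ bar 3 tick 0 v(2, 3): F4/A4 M3 -> F5/F5 P1 similar
  -> R4 @ bar 3 tick 0 v(0, 1): B3/F4 TT untreated
  -> R4 @ bar 3 tick 0 v(0, 2): B3/F5 TT untreated
  -> R4 @ bar 3 tick 0 v(0, 3): B3/F5 TT untreated
  -> R1 @ bar 4 tick 0 v(2, 3): F5/F5 P1 -> B4/B4 P1 similar
  -> R3 @ bar 4 tick 0 v(1, 2): C5 above B4
  -> R4 @ bar 4 tick 0 v(0, 2): A3/B4 M2 untreated
  -> R4 @ bar 4 tick 0 v(0, 3): A3/B4 M2 untreated
  -> R7 @ bar 4 tick 0 v(2,): F5->B4 leap 6st
  -> R7 @ bar 4 tick 0 v(3,): F5->B4 leap 6st
  -> R3 @ bar 4 tick 1 v(1, 2): C5 above B4
  -> R3 @ bar 4 tick 2 v(1, 2): C5 above B4
  -> R3 @ bar 4 tick 3 v(1, 2): C5 above B4
  -> R2 @ bar 5 tick 0 v(0, 1): A3/C5 m3 -> G3/D4 P5 similar
  -> R4 @ bar 5 tick 0 v(0, 2): G3/F4 m7 untreated
  -> R7 @ bar 5 tick 0 v(1,): C5->D4 leap 10st
  -> R7 @ bar 5 tick 0 v(2,): B4->F4 leap 6st
  -> R2 @ bar 6 tick 0 v(1, 2): D4/F4 m3 -> F4/C5 P5 similar
  -> R2 @ bar 6 tick 0 v(1, 3): D4/B4 M6 -> F4/C5 P5 similar
  -> R2 @ bar 6 tick 0 v(2, 3): F4/B4 TT -> C5/C5 P1 similar
  -> R1 @ bar 7 tick 0 v(1, 2): F4/C5 P5 -> G4/D5 P5 similar
  -> R1 @ bar 7 tick 0 v(1, 3): F4/C5 P5 -> G4/D5 P5 similar
  -> R1 @ bar 7 tick 0 v(2, 3): C5/C5 P1 -> D5/D5 P1 similar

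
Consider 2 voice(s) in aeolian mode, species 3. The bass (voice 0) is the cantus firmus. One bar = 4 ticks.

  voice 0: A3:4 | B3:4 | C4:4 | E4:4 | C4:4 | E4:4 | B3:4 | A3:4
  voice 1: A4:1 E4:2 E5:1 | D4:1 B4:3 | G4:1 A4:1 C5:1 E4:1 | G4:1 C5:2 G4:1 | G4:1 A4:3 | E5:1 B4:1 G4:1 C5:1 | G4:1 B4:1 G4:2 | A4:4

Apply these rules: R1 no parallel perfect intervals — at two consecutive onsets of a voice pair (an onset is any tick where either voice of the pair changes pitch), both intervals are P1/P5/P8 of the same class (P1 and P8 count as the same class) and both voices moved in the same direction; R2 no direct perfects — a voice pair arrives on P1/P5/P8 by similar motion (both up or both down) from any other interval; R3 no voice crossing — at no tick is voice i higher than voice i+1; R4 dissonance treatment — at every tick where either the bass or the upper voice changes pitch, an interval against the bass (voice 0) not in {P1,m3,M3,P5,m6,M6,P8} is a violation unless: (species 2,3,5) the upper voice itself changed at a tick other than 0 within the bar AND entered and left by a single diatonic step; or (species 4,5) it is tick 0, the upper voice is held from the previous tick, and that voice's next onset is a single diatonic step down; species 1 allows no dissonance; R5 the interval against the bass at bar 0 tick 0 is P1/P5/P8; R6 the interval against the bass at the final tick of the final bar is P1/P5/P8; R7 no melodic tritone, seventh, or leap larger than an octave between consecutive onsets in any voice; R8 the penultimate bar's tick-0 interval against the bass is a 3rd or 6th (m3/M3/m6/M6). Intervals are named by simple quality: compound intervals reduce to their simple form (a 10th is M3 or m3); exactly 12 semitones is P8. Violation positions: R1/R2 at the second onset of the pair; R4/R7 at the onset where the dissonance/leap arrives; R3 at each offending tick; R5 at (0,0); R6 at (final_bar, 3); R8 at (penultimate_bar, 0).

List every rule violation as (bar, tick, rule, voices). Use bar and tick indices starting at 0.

(1, 0, R7, (1,))
(5, 0, R2, (0, 1))

bar 0: v0=A3 v1=A4 downbeat P8
bar 1: v0=B3 v1=D4 downbeat m3
bar 2: v0=C4 v1=G4 downbeat P5
bar 3: v0=E4 v1=G4 downbeat m3
bar 4: v0=C4 v1=G4 downbeat P5
bar 5: v0=E4 v1=E5 downbeat P8
bar 6: v0=B3 v1=G4 downbeat m6
bar 7: v0=A3 v1=A4 downbeat P8
  -> R7 @ bar 1 tick 0 v(1,): E5->D4 leap 14st
  -> R2 @ bar 5 tick 0 v(0, 1): C4/A4 M6 -> E4/E5 P8 similar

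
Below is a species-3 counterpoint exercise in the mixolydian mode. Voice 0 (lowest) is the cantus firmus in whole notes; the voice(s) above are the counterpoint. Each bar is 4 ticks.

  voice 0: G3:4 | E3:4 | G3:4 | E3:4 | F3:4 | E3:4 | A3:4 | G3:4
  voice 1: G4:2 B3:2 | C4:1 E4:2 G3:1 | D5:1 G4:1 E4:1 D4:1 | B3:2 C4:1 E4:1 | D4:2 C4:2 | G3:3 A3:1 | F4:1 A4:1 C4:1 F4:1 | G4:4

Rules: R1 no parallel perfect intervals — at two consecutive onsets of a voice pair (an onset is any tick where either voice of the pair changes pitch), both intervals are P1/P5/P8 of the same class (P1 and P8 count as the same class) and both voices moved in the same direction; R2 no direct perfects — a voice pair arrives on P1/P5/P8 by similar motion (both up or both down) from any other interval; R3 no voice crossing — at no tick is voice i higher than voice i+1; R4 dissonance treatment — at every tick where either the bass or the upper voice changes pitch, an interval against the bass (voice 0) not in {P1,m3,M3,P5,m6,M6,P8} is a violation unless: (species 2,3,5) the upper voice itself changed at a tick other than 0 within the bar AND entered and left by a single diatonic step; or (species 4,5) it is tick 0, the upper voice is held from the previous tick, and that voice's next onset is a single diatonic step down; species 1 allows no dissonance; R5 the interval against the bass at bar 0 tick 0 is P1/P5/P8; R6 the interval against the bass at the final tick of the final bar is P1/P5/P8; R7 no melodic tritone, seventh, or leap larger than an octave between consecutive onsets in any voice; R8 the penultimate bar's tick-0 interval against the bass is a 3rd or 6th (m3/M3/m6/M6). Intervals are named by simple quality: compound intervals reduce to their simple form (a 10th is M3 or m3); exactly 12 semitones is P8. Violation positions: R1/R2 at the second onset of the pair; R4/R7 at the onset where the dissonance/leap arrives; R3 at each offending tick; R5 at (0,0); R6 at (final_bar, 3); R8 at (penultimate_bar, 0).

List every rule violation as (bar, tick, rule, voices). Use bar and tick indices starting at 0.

(2, 0, R2, (0, 1))
(2, 0, R7, (1,))
(3, 0, R1, (0, 1))
(5, 3, R4, (0, 1))

bar 0: v0=G3 v1=G4 downbeat P8
bar 1: v0=E3 v1=C4 downbeat m6
bar 2: v0=G3 v1=D5 downbeat P5
bar 3: v0=E3 v1=B3 downbeat P5
bar 4: v0=F3 v1=D4 downbeat M6
bar 5: v0=E3 v1=G3 downbeat m3
bar 6: v0=A3 v1=F4 downbeat m6
bar 7: v0=G3 v1=G4 downbeat P8
  -> R2 @ bar 2 tick 0 v(0, 1): E3/G3 m3 -> G3/D5 P5 similar
  -> R7 @ bar 2 tick 0 v(1,): G3->D5 leap 19st
  -> R1 @ bar 3 tick 0 v(0, 1): G3/D4 P5 -> E3/B3 P5 similar
  -> R4 @ bar 5 tick 3 v(0, 1): E3/A3 P4 untreated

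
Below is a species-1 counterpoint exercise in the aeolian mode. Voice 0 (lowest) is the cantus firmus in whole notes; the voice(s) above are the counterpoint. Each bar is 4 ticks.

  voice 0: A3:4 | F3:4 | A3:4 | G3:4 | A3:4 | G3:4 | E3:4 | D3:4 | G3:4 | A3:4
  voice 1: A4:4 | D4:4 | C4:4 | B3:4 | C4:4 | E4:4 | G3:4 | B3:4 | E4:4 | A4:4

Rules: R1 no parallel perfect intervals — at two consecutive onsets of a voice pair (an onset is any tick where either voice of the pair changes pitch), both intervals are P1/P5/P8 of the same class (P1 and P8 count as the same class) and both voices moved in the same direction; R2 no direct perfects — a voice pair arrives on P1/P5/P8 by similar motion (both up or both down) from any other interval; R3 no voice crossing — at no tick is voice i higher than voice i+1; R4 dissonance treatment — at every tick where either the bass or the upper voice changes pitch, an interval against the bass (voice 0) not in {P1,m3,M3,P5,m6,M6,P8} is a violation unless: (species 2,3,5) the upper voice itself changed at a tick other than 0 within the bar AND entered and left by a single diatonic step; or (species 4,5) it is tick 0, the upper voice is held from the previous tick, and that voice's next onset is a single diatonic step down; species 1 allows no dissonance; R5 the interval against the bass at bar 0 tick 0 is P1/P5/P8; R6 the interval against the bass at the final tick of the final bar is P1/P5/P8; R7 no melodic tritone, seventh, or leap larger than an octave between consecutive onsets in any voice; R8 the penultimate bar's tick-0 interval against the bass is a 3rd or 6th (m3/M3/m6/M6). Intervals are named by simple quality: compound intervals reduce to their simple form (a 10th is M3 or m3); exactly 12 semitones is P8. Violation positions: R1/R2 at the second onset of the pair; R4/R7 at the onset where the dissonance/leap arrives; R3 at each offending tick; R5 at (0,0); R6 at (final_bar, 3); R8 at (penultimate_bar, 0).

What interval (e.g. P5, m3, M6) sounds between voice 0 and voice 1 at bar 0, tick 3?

voice 0=A3 voice 1=A4 -> P8

P8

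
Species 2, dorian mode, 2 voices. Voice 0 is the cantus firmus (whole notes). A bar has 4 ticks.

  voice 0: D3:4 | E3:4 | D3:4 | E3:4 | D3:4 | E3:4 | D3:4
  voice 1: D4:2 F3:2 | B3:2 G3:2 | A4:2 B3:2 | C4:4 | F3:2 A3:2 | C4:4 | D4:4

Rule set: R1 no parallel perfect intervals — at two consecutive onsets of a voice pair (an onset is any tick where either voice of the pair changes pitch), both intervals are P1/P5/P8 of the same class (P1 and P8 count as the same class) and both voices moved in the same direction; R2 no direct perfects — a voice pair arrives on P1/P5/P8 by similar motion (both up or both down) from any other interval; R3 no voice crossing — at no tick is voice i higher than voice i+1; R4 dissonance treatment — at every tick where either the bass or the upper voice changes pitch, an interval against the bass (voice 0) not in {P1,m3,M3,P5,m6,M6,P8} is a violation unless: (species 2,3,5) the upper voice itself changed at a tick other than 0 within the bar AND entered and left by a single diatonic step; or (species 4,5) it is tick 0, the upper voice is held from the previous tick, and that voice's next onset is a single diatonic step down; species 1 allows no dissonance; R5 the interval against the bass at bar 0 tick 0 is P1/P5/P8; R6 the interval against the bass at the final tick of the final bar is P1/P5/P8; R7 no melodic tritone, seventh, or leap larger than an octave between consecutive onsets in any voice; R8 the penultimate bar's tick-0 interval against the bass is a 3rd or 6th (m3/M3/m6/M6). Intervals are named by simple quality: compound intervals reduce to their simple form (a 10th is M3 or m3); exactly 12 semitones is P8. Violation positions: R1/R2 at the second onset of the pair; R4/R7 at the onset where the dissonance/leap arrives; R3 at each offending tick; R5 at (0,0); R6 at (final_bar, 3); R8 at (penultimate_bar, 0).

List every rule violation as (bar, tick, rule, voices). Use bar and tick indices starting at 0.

(1, 0, R2, (0, 1))
(1, 0, R7, (1,))
(2, 0, R7, (1,))
(2, 2, R7, (1,))

bar 0: v0=D3 v1=D4 downbeat P8
bar 1: v0=E3 v1=B3 downbeat P5
bar 2: v0=D3 v1=A4 downbeat P5
bar 3: v0=E3 v1=C4 downbeat m6
bar 4: v0=D3 v1=F3 downbeat m3
bar 5: v0=E3 v1=C4 downbeat m6
bar 6: v0=D3 v1=D4 downbeat P8
  -> R2 @ bar 1 tick 0 v(0, 1): D3/F3 m3 -> E3/B3 P5 similar
  -> R7 @ bar 1 tick 0 v(1,): F3->B3 leap 6st
  -> R7 @ bar 2 tick 0 v(1,): G3->A4 leap 14st
  -> R7 @ bar 2 tick 2 v(1,): A4->B3 leap 10st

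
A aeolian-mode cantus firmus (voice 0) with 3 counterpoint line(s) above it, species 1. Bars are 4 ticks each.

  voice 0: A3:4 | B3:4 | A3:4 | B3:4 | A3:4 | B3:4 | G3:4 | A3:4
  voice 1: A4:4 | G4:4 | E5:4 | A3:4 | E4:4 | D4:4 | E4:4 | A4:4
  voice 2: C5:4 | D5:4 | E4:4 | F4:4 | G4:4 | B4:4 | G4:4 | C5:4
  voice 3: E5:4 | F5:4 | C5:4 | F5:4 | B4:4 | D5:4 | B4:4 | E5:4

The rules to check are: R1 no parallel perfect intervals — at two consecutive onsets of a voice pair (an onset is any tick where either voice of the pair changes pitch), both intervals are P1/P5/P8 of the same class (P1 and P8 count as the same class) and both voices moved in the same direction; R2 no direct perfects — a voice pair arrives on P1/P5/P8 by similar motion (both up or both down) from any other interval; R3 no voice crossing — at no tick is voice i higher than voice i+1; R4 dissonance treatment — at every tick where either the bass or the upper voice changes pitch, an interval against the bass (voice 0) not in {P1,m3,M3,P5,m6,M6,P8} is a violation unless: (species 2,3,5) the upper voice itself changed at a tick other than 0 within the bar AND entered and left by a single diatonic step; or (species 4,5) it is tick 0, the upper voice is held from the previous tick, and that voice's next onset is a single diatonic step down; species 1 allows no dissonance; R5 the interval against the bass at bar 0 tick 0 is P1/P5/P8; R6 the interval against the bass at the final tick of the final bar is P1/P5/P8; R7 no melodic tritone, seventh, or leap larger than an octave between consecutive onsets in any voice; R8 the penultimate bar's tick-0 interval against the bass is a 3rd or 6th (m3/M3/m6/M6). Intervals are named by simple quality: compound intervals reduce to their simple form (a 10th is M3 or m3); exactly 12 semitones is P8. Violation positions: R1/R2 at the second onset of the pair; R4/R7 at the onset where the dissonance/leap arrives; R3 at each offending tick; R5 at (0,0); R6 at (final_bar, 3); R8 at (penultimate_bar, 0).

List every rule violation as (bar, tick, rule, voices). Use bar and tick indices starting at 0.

(0, 0, R5, (0, 2))
(1, 0, R4, (0, 3))
(2, 0, R2, (0, 2))
(2, 0, R3, (1, 2))
(2, 0, R7, (2,))
(2, 1, R3, (1, 2))
(2, 2, R3, (1, 2))
(2, 3, R3, (1, 2))
(3, 0, R2, (2, 3))
(3, 0, R3, (0, 1))
(3, 0, R4, (0, 1))
(3, 0, R4, (0, 2))
(3, 0, R4, (0, 3))
(3, 0, R7, (1,))
(3, 1, R3, (0, 1))
(3, 2, R3, (0, 1))
(3, 3, R3, (0, 1))
(4, 0, R4, (0, 2))
(4, 0, R4, (0, 3))
(4, 0, R7, (3,))
(5, 0, R2, (0, 2))
(6, 0, R1, (0, 2))
(6, 0, R8, (0, 2))
(7, 0, R1, (1, 3))
(7, 0, R2, (0, 1))
(7, 0, R2, (0, 3))
(7, 3, R6, (0, 2))

bar 0: v0=A3 v1=A4 v2=C5 v3=E5 downbeat P5
bar 1: v0=B3 v1=G4 v2=D5 v3=F5 downbeat TT
bar 2: v0=A3 v1=E5 v2=E4 v3=C5 downbeat m3
bar 3: v0=B3 v1=A3 v2=F4 v3=F5 downbeat TT
bar 4: v0=A3 v1=E4 v2=G4 v3=B4 downbeat M2
bar 5: v0=B3 v1=D4 v2=B4 v3=D5 downbeat m3
bar 6: v0=G3 v1=E4 v2=G4 v3=B4 downbeat M3
bar 7: v0=A3 v1=A4 v2=C5 v3=E5 downbeat P5
  -> R5 @ bar 0 tick 0 v(0, 2): opens on m3
  -> R4 @ bar 1 tick 0 v(0, 3): B3/F5 TT untreated
  -> R2 @ bar 2 tick 0 v(0, 2): B3/D5 m3 -> A3/E4 P5 similar
  -> R3 @ bar 2 tick 0 v(1, 2): E5 above E4
  -> R7 @ bar 2 tick 0 v(2,): D5->E4 leap 10st
  -> R3 @ bar 2 tick 1 v(1, 2): E5 above E4
  -> R3 @ bar 2 tick 2 v(1, 2): E5 above E4
  -> R3 @ bar 2 tick 3 v(1, 2): E5 above E4
  -> R2 @ bar 3 tick 0 v(2, 3): E4/C5 m6 -> F4/F5 P8 similar
  -> R3 @ bar 3 tick 0 v(0, 1): B3 above A3
  -> R4 @ bar 3 tick 0 v(0, 1): B3/A3 M2 untreated
  -> R4 @ bar 3 tick 0 v(0, 2): B3/F4 TT untreated
  -> R4 @ bar 3 tick 0 v(0, 3): B3/F5 TT untreated
  -> R7 @ bar 3 tick 0 v(1,): E5->A3 leap 19st
  -> R3 @ bar 3 tick 1 v(0, 1): B3 above A3
  -> R3 @ bar 3 tick 2 v(0, 1): B3 above A3
  -> R3 @ bar 3 tick 3 v(0, 1): B3 above A3
  -> R4 @ bar 4 tick 0 v(0, 2): A3/G4 m7 untreated
  -> R4 @ bar 4 tick 0 v(0, 3): A3/B4 M2 untreated
  -> R7 @ bar 4 tick 0 v(3,): F5->B4 leap 6st
  -> R2 @ bar 5 tick 0 v(0, 2): A3/G4 m7 -> B3/B4 P8 similar
  -> R1 @ bar 6 tick 0 v(0, 2): B3/B4 P8 -> G3/G4 P8 similar
  -> R8 @ bar 6 tick 0 v(0, 2): penult P8 not 3rd/6th
  -> R1 @ bar 7 tick 0 v(1, 3): E4/B4 P5 -> A4/E5 P5 similar
  -> R2 @ bar 7 tick 0 v(0, 1): G3/E4 M6 -> A3/A4 P8 similar
  -> R2 @ bar 7 tick 0 v(0, 3): G3/B4 M3 -> A3/E5 P5 similar
  -> R6 @ bar 7 tick 3 v(0, 2): closes on m3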